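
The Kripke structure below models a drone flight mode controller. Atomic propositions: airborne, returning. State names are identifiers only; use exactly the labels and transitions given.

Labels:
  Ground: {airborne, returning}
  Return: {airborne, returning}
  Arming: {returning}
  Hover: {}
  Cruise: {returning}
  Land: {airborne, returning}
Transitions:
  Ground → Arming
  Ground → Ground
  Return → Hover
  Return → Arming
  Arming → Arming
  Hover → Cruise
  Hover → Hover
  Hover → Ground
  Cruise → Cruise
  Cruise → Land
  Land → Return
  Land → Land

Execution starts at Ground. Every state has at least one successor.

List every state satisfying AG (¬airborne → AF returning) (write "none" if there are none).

{Ground, Arming}

States satisfying ¬airborne → AF returning: {Ground, Return, Arming, Cruise, Land}.
States satisfying AG (¬airborne → AF returning): {Ground, Arming}.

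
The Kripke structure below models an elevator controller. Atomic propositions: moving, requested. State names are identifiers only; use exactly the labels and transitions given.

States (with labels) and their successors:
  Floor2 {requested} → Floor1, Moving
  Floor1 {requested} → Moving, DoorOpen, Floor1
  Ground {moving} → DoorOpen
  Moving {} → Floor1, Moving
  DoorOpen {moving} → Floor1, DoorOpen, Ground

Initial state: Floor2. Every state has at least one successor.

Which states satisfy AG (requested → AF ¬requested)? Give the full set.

States satisfying requested → AF ¬requested: {Ground, Moving, DoorOpen}.
States satisfying AG (requested → AF ¬requested): ∅.

none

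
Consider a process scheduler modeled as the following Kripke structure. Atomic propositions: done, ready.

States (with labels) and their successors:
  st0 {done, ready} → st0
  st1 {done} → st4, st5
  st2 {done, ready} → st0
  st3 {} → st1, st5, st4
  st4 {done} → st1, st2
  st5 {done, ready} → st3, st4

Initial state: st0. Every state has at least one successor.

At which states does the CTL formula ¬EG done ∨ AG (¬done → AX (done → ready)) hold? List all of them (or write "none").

{st0, st2, st3}

States satisfying done: {st0, st1, st2, st4, st5}.
States satisfying EG done: {st0, st1, st2, st4, st5}.
States satisfying ¬EG done: {st3}.
States satisfying ¬done → AX (done → ready): {st0, st1, st2, st4, st5}.
States satisfying AG (¬done → AX (done → ready)): {st0, st2}.
States satisfying ¬EG done ∨ AG (¬done → AX (done → ready)): {st0, st2, st3}.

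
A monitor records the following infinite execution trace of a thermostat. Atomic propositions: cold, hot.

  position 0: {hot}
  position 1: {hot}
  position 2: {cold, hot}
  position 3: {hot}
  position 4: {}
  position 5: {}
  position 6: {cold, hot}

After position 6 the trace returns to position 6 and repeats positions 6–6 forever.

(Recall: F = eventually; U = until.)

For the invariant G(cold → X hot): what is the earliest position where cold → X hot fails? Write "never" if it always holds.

never

cold → X hot holds at every position 0..6, and those are all the positions the trace ever visits, so the invariant G(cold → X hot) is never violated.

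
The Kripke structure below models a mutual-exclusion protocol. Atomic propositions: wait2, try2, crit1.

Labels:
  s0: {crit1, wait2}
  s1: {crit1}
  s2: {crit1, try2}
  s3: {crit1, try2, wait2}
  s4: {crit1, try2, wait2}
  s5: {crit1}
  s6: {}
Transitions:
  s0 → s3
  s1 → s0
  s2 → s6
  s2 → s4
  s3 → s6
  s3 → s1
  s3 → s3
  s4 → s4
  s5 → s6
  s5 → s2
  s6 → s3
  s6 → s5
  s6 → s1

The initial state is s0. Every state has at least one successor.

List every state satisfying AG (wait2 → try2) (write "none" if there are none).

States satisfying wait2 → try2: {s1, s2, s3, s4, s5, s6}.
States satisfying AG (wait2 → try2): {s4}.

{s4}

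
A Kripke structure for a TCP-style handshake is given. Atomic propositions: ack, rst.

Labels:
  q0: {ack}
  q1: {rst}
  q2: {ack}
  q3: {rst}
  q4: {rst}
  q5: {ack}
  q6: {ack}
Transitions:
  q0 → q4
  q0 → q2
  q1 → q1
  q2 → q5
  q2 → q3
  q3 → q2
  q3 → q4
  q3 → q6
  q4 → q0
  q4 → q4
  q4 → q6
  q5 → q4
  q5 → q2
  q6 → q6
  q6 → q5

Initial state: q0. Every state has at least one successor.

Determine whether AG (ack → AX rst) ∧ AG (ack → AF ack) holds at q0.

No

States satisfying ack → AX rst: {q1, q3, q4}.
States satisfying AG (ack → AX rst): {q1}.
States satisfying ack → AF ack: {q0, q1, q2, q3, q4, q5, q6}.
States satisfying AG (ack → AF ack): {q0, q1, q2, q3, q4, q5, q6}.
States satisfying AG (ack → AX rst) ∧ AG (ack → AF ack): {q1}.
q0 ∉ Sat(AG (ack → AX rst) ∧ AG (ack → AF ack)).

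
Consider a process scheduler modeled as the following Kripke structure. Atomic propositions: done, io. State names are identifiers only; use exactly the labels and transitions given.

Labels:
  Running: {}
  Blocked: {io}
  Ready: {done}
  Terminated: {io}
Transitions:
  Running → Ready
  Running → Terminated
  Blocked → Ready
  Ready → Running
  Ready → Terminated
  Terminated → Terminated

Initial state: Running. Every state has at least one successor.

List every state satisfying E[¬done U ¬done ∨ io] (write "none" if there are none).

States satisfying ¬done: {Running, Blocked, Terminated}.
States satisfying ¬done ∨ io: {Running, Blocked, Terminated}.
States satisfying E[¬done U ¬done ∨ io]: {Running, Blocked, Terminated}.

{Running, Blocked, Terminated}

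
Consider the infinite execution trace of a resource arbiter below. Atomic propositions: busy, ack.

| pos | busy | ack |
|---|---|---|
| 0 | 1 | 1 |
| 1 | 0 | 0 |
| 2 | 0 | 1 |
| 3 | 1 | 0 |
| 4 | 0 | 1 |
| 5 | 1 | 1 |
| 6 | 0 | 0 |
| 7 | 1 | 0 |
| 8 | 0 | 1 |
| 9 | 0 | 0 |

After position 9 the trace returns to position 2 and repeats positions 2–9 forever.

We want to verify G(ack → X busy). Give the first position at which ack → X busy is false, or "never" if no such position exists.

0

At position 0 the labels are {ack, busy} and the next position 1 has {}, so ack → X busy is false there. This is the first violation.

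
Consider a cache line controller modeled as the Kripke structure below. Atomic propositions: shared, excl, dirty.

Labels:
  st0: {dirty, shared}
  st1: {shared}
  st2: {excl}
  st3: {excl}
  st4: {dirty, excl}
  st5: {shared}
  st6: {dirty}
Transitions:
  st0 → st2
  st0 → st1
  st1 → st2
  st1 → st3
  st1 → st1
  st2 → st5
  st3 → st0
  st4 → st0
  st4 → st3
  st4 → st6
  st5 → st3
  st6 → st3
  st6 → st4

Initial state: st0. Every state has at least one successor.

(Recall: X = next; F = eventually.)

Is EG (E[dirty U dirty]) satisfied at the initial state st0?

States satisfying E[dirty U dirty]: {st0, st4, st6}.
States satisfying EG (E[dirty U dirty]): {st4, st6}.
No suitable path/successor from st0 witnesses the formula.
st0 ∉ Sat(EG (E[dirty U dirty])).

Violated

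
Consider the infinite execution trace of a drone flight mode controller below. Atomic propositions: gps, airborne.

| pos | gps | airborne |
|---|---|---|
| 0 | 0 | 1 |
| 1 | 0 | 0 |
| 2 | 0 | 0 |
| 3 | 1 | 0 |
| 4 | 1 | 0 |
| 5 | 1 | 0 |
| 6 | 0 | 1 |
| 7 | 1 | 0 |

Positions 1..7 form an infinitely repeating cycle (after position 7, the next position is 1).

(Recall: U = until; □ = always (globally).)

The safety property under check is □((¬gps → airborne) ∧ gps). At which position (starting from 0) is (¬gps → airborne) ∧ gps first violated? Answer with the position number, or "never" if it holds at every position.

0

At position 0 the labels are {airborne}, so (¬gps → airborne) ∧ gps is false there. This is the first violation.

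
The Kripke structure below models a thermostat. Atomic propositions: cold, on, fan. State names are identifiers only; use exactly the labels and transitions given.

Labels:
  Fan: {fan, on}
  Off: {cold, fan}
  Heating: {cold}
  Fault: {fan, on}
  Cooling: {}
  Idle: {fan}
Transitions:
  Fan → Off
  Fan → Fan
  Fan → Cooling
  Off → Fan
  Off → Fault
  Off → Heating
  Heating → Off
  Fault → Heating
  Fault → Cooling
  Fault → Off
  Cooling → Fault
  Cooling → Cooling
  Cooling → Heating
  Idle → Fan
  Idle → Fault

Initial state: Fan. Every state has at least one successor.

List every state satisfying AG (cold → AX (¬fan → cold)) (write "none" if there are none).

States satisfying cold → AX (¬fan → cold): {Fan, Off, Heating, Fault, Cooling, Idle}.
States satisfying AG (cold → AX (¬fan → cold)): {Fan, Off, Heating, Fault, Cooling, Idle}.

{Fan, Off, Heating, Fault, Cooling, Idle}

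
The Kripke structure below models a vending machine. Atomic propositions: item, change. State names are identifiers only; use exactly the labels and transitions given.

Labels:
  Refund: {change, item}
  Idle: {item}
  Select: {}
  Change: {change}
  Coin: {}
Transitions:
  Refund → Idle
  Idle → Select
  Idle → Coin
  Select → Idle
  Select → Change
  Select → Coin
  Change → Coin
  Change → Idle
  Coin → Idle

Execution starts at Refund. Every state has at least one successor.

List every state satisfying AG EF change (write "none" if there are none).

{Refund, Idle, Select, Change, Coin}

States satisfying EF change: {Refund, Idle, Select, Change, Coin}.
States satisfying AG EF change: {Refund, Idle, Select, Change, Coin}.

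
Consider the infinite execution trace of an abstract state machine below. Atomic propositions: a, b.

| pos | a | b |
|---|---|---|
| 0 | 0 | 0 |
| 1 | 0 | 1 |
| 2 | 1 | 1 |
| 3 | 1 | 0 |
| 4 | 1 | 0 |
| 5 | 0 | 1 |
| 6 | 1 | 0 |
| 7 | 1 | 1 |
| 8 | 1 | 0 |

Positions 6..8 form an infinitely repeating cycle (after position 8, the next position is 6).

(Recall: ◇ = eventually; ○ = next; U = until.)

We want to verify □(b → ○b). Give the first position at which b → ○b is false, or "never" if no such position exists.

2

Check b → ○b at each position in order: 0 ✓, 1 ✓.
At position 2 the labels are {a, b} and the next position 3 has {a}, so b → ○b is false there. This is the first violation.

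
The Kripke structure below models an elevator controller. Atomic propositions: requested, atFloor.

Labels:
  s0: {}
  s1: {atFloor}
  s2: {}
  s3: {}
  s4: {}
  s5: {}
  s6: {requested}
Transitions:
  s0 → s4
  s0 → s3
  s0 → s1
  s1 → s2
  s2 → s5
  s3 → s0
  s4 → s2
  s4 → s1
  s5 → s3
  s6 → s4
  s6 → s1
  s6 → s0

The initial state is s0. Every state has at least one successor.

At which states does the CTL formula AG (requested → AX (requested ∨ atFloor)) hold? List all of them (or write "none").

States satisfying requested → AX (requested ∨ atFloor): {s0, s1, s2, s3, s4, s5}.
States satisfying AG (requested → AX (requested ∨ atFloor)): {s0, s1, s2, s3, s4, s5}.

{s0, s1, s2, s3, s4, s5}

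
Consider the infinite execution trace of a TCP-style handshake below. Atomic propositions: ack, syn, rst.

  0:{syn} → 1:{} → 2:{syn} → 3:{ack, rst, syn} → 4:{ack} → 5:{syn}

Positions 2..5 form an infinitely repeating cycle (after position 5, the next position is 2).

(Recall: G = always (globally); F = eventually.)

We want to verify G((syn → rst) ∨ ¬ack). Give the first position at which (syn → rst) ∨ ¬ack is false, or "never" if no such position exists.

never

(syn → rst) ∨ ¬ack holds at every position 0..5, and those are all the positions the trace ever visits, so the invariant G((syn → rst) ∨ ¬ack) is never violated.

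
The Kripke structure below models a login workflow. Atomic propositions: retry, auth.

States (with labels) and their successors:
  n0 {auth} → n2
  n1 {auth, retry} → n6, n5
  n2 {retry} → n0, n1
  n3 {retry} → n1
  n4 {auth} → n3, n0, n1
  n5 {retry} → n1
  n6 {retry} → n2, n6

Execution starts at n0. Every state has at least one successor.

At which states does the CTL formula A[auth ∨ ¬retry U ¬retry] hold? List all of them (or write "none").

States satisfying auth ∨ ¬retry: {n0, n1, n4}.
States satisfying ¬retry: {n0, n4}.
States satisfying A[auth ∨ ¬retry U ¬retry]: {n0, n4}.

{n0, n4}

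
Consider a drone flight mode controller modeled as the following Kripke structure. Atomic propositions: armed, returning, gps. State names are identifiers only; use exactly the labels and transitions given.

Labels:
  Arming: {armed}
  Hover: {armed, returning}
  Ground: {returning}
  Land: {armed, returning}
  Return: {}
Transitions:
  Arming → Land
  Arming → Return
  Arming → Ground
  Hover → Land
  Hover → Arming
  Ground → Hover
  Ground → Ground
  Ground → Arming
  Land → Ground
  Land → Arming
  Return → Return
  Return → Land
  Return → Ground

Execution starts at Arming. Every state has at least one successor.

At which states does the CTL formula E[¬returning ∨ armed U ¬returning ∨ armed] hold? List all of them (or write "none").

States satisfying ¬returning ∨ armed: {Arming, Hover, Land, Return}.
States satisfying E[¬returning ∨ armed U ¬returning ∨ armed]: {Arming, Hover, Land, Return}.

{Arming, Hover, Land, Return}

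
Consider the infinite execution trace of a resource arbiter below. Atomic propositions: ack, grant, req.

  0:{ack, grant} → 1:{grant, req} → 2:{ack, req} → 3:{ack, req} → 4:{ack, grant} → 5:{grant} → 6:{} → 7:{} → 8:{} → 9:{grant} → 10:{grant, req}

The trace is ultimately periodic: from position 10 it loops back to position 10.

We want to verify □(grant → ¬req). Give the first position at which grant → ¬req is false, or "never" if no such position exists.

1

Check grant → ¬req at each position in order: 0 ✓.
At position 1 the labels are {grant, req}, so grant → ¬req is false there. This is the first violation.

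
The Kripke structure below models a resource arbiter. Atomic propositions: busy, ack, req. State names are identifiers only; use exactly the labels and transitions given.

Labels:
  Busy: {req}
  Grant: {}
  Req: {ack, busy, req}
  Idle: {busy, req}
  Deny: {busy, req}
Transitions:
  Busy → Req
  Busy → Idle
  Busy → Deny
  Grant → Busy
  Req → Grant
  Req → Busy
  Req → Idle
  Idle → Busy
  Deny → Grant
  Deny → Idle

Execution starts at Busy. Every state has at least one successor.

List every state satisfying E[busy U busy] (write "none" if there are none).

States satisfying busy: {Req, Idle, Deny}.
States satisfying E[busy U busy]: {Req, Idle, Deny}.

{Req, Idle, Deny}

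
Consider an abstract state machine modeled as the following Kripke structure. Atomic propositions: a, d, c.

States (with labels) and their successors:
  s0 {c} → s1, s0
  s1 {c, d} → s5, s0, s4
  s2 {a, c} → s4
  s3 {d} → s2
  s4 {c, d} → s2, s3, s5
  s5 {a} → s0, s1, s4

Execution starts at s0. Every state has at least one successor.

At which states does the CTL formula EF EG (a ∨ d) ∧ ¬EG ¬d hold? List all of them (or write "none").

{s1, s2, s3, s4}

States satisfying EG (a ∨ d): {s1, s2, s3, s4, s5}.
States satisfying EF EG (a ∨ d): {s0, s1, s2, s3, s4, s5}.
States satisfying ¬d: {s0, s2, s5}.
States satisfying EG ¬d: {s0, s5}.
States satisfying ¬EG ¬d: {s1, s2, s3, s4}.
States satisfying EF EG (a ∨ d) ∧ ¬EG ¬d: {s1, s2, s3, s4}.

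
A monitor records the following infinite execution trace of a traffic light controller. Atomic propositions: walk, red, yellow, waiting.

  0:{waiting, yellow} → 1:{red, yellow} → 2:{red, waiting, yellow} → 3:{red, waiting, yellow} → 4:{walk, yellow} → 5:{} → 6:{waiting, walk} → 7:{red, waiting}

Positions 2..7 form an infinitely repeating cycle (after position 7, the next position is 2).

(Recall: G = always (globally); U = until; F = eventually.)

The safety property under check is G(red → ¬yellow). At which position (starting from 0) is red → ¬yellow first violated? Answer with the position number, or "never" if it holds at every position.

Check red → ¬yellow at each position in order: 0 ✓.
At position 1 the labels are {red, yellow}, so red → ¬yellow is false there. This is the first violation.

1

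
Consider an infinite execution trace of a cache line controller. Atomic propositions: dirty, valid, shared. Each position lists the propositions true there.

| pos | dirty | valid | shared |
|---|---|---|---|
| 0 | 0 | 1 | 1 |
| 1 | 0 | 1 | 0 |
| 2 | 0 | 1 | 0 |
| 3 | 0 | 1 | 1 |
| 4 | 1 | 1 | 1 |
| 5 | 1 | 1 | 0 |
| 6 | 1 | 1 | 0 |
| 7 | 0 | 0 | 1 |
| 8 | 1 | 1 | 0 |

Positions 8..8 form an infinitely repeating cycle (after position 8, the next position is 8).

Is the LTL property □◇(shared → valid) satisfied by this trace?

Yes

◇(shared → valid) holds at every position 0..8, and those are all positions ever visited, so □◇(shared → valid) holds.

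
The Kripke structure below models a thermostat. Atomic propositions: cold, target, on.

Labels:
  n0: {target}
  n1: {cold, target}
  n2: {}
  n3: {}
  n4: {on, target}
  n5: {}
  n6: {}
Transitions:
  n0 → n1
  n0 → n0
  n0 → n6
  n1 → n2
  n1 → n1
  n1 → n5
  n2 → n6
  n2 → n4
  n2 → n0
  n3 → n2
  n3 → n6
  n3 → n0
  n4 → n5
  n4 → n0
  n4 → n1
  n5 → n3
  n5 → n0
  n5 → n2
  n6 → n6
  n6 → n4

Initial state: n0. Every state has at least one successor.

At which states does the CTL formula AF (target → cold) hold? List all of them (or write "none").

States satisfying target → cold: {n1, n2, n3, n5, n6}.
States satisfying AF (target → cold): {n1, n2, n3, n5, n6}.

{n1, n2, n3, n5, n6}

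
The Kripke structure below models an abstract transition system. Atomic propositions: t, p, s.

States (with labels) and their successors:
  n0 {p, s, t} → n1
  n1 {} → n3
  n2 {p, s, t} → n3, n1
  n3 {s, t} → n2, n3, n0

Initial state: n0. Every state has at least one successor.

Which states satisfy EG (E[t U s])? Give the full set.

States satisfying E[t U s]: {n0, n2, n3}.
States satisfying EG (E[t U s]): {n2, n3}.

{n2, n3}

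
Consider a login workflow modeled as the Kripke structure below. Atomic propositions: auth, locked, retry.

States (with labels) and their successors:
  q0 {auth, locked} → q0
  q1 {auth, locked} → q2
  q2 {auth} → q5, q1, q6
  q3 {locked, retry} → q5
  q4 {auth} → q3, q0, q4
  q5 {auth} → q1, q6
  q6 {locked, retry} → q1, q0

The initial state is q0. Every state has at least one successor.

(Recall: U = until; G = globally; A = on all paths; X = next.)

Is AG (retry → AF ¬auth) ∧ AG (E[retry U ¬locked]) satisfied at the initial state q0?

States satisfying retry → AF ¬auth: {q0, q1, q2, q3, q4, q5, q6}.
States satisfying AG (retry → AF ¬auth): {q0, q1, q2, q3, q4, q5, q6}.
States satisfying E[retry U ¬locked]: {q2, q3, q4, q5}.
States satisfying AG (E[retry U ¬locked]): ∅.
States satisfying AG (retry → AF ¬auth) ∧ AG (E[retry U ¬locked]): ∅.
q0 ∉ Sat(AG (retry → AF ¬auth) ∧ AG (E[retry U ¬locked])).

Violated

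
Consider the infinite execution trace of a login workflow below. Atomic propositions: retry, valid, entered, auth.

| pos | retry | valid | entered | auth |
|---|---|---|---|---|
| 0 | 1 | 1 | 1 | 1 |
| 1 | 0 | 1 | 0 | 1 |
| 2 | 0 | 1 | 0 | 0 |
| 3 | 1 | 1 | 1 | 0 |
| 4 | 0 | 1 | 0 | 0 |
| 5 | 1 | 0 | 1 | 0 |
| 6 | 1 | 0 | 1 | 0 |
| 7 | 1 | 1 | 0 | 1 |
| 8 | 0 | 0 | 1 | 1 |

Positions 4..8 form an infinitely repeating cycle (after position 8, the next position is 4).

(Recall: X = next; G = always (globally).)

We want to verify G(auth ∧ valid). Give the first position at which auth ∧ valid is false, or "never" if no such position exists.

2

Check auth ∧ valid at each position in order: 0 ✓, 1 ✓.
At position 2 the labels are {valid}, so auth ∧ valid is false there. This is the first violation.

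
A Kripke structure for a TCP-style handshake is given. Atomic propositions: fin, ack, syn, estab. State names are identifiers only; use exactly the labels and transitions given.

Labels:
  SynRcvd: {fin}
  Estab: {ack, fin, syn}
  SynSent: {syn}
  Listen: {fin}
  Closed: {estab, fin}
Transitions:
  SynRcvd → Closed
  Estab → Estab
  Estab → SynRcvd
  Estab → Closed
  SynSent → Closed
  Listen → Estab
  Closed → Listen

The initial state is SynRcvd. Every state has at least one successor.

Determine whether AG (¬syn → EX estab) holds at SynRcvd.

States satisfying ¬syn → EX estab: {SynRcvd, Estab, SynSent}.
States satisfying AG (¬syn → EX estab): ∅.
Closed is reachable from SynRcvd and violates ¬syn → EX estab, so AG fails at SynRcvd.
SynRcvd ∉ Sat(AG (¬syn → EX estab)).

Violated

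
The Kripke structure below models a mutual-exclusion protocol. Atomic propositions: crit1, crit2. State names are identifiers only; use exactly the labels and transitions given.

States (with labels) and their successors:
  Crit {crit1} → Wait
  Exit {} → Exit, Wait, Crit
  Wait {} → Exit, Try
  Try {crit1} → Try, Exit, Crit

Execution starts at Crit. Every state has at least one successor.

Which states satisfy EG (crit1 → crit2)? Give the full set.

{Exit, Wait}

States satisfying crit1 → crit2: {Exit, Wait}.
States satisfying EG (crit1 → crit2): {Exit, Wait}.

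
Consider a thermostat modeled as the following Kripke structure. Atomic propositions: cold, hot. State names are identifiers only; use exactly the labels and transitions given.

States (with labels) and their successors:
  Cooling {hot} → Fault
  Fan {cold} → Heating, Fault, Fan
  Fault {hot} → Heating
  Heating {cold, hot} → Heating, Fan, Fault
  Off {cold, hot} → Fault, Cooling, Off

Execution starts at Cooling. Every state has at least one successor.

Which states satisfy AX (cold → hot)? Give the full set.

{Cooling, Fault, Off}

States satisfying cold → hot: {Cooling, Fault, Heating, Off}.
States satisfying AX (cold → hot): {Cooling, Fault, Off}.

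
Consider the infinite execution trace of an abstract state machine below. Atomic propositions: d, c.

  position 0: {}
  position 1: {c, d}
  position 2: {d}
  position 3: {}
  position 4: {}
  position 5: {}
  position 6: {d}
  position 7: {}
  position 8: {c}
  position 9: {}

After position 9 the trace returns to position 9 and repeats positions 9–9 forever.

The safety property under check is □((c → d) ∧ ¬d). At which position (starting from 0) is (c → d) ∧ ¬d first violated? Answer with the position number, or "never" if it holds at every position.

1

Check (c → d) ∧ ¬d at each position in order: 0 ✓.
At position 1 the labels are {c, d}, so (c → d) ∧ ¬d is false there. This is the first violation.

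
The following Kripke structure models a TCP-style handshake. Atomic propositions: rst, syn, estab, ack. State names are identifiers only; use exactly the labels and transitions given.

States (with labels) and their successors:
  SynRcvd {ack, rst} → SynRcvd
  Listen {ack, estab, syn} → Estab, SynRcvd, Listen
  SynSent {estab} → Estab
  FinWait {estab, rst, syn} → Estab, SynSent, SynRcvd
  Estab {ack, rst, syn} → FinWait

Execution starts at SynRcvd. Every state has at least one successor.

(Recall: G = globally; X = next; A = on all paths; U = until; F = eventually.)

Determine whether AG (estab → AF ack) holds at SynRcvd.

States satisfying estab → AF ack: {SynRcvd, Listen, SynSent, FinWait, Estab}.
States satisfying AG (estab → AF ack): {SynRcvd, Listen, SynSent, FinWait, Estab}.
Every state reachable from SynRcvd satisfies estab → AF ack.
SynRcvd ∈ Sat(AG (estab → AF ack)).

Yes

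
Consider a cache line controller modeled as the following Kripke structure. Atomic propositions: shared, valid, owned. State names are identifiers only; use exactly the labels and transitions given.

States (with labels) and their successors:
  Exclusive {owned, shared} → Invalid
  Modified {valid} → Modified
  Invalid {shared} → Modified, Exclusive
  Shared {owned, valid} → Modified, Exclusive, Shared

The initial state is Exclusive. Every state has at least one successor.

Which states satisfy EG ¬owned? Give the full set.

{Modified, Invalid}

States satisfying ¬owned: {Modified, Invalid}.
States satisfying EG ¬owned: {Modified, Invalid}.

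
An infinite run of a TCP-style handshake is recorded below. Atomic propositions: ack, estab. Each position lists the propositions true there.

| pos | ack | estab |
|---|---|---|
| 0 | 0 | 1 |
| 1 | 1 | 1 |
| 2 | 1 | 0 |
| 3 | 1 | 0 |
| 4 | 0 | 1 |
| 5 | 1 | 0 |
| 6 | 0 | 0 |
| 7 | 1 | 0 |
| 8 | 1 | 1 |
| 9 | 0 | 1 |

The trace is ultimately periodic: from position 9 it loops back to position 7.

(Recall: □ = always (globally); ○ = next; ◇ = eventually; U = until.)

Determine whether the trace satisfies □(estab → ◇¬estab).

estab → ◇¬estab holds at every position 0..9, and those are all positions ever visited, so □(estab → ◇¬estab) holds.
Positions where estab holds: 0, 1, 4, 8, 9.
Check ◇¬estab at each: 0→ok, 1→ok, 4→ok, 8→ok, 9→ok.

Yes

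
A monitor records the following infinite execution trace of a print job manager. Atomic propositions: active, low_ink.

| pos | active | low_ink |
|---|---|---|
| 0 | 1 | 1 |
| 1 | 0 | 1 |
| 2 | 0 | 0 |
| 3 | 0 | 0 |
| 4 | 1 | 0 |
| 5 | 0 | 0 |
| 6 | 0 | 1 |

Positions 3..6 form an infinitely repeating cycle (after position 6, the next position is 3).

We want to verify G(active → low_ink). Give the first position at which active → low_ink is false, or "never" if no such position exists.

4

Check active → low_ink at each position in order: 0 ✓, 1 ✓, 2 ✓, 3 ✓.
At position 4 the labels are {active}, so active → low_ink is false there. This is the first violation.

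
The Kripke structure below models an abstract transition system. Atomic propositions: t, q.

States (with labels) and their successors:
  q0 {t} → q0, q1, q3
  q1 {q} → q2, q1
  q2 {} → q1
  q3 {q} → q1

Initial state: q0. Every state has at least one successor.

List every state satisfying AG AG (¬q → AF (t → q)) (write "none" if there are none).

{q1, q2, q3}

States satisfying AG (¬q → AF (t → q)): {q1, q2, q3}.
States satisfying AG AG (¬q → AF (t → q)): {q1, q2, q3}.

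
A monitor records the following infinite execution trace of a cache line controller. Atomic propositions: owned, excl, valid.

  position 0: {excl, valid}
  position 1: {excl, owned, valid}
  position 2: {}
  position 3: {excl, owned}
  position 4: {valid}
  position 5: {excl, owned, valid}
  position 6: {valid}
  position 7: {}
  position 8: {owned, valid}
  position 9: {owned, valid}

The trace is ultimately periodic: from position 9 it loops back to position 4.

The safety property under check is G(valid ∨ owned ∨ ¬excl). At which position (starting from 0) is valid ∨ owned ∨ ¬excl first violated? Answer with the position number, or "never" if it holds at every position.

never

valid ∨ owned ∨ ¬excl holds at every position 0..9, and those are all the positions the trace ever visits, so the invariant G(valid ∨ owned ∨ ¬excl) is never violated.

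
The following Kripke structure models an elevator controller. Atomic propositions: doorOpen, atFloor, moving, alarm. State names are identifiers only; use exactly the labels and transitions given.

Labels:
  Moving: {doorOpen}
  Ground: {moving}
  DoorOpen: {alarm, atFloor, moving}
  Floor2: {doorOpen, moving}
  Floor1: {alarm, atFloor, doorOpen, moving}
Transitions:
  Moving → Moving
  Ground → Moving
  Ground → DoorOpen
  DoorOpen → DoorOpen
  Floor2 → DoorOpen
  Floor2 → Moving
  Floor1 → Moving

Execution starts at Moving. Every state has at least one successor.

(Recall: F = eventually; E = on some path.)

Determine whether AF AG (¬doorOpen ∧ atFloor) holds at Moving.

Violated

States satisfying AG (¬doorOpen ∧ atFloor): {DoorOpen}.
States satisfying AF AG (¬doorOpen ∧ atFloor): {DoorOpen}.
There is a path from Moving along which AG (¬doorOpen ∧ atFloor) never holds.
Moving ∉ Sat(AF AG (¬doorOpen ∧ atFloor)).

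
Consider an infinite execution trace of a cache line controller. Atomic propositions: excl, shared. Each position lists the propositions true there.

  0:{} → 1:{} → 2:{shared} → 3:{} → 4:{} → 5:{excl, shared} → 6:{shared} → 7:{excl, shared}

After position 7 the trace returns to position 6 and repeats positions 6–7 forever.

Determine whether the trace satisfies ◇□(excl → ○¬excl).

□(excl → ○¬excl) holds at position 0, which is reachable from 0, so ◇□(excl → ○¬excl) holds.

Satisfied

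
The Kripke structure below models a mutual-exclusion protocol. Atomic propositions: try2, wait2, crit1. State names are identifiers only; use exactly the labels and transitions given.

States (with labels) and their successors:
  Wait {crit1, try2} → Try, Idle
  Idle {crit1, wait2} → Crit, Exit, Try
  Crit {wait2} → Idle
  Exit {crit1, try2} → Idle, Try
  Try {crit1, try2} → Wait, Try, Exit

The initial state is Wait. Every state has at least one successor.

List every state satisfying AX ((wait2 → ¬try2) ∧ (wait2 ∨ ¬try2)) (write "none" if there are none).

States satisfying (wait2 → ¬try2) ∧ (wait2 ∨ ¬try2): {Idle, Crit}.
States satisfying AX ((wait2 → ¬try2) ∧ (wait2 ∨ ¬try2)): {Crit}.

{Crit}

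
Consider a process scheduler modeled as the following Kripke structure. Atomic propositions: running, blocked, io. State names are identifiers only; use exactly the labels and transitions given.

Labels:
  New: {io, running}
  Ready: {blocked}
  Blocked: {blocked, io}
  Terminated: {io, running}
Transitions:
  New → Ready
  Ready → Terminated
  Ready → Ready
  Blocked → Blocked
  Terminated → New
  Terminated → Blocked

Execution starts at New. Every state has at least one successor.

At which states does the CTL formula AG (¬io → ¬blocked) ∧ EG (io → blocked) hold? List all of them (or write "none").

{Blocked}

States satisfying ¬io → ¬blocked: {New, Blocked, Terminated}.
States satisfying AG (¬io → ¬blocked): {Blocked}.
States satisfying io → blocked: {Ready, Blocked}.
States satisfying EG (io → blocked): {Ready, Blocked}.
States satisfying AG (¬io → ¬blocked) ∧ EG (io → blocked): {Blocked}.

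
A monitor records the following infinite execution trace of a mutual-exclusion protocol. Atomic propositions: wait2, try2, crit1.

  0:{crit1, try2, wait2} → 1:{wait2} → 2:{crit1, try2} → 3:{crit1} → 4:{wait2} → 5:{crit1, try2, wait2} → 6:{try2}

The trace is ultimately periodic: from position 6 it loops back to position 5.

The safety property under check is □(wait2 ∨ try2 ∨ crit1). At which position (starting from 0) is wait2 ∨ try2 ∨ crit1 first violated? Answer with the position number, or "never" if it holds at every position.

wait2 ∨ try2 ∨ crit1 holds at every position 0..6, and those are all the positions the trace ever visits, so the invariant □(wait2 ∨ try2 ∨ crit1) is never violated.

never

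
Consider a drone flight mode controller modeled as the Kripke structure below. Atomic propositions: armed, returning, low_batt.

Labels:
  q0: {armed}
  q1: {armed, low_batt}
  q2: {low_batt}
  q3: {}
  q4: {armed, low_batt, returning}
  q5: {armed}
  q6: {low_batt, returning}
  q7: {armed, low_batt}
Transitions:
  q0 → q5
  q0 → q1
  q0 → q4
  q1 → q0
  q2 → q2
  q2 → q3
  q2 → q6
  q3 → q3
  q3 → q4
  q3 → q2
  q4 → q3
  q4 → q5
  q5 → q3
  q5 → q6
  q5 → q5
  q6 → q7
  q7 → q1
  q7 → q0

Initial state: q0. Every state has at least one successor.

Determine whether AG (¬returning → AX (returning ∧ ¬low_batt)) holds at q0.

No

States satisfying ¬returning → AX (returning ∧ ¬low_batt): {q4, q6}.
States satisfying AG (¬returning → AX (returning ∧ ¬low_batt)): ∅.
q0 is reachable from q0 and violates ¬returning → AX (returning ∧ ¬low_batt), so AG fails at q0.
q0 ∉ Sat(AG (¬returning → AX (returning ∧ ¬low_batt))).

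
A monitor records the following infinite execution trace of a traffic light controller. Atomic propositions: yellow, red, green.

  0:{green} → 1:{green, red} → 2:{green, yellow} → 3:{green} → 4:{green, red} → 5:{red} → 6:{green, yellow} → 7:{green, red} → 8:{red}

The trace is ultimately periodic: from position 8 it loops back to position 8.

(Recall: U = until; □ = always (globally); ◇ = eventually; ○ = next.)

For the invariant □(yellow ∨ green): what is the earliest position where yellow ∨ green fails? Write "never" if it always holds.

5

Check yellow ∨ green at each position in order: 0 ✓, 1 ✓, 2 ✓, 3 ✓, 4 ✓.
At position 5 the labels are {red}, so yellow ∨ green is false there. This is the first violation.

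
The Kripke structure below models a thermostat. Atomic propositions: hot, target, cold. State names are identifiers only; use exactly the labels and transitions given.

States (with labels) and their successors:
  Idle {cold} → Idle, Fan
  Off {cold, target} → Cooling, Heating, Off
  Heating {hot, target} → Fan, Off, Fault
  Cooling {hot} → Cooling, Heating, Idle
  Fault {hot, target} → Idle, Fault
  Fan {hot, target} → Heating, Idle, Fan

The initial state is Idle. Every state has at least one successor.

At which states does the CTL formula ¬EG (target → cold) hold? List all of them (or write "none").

{Heating, Fault, Fan}

States satisfying target → cold: {Idle, Off, Cooling}.
States satisfying EG (target → cold): {Idle, Off, Cooling}.
States satisfying ¬EG (target → cold): {Heating, Fault, Fan}.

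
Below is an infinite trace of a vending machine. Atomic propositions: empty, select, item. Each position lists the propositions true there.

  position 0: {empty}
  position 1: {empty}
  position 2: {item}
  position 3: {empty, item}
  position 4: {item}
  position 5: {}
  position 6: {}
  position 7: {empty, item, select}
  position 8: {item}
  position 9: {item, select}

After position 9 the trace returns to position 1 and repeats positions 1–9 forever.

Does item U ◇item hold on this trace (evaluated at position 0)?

Walking from position 0: ◇item first holds at position 0, and item holds at every earlier position along the way, so item U ◇item holds.

Satisfied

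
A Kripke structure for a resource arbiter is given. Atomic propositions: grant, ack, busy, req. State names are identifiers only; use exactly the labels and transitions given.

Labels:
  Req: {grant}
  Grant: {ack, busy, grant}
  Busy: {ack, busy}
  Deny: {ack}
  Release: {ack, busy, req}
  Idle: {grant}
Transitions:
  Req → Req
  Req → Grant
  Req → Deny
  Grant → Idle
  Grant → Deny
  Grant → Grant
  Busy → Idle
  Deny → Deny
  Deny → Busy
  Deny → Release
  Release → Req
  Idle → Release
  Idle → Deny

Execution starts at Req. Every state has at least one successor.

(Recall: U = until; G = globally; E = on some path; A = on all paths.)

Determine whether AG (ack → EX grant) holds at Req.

States satisfying ack → EX grant: {Req, Grant, Busy, Release, Idle}.
States satisfying AG (ack → EX grant): ∅.
Deny is reachable from Req and violates ack → EX grant, so AG fails at Req.
Req ∉ Sat(AG (ack → EX grant)).

No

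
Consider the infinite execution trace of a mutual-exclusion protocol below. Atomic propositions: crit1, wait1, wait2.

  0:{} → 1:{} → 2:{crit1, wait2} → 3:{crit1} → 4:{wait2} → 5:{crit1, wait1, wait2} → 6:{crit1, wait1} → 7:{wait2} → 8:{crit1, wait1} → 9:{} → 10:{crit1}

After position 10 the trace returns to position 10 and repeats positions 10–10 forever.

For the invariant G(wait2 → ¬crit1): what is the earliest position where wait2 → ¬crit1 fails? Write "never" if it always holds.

2

Check wait2 → ¬crit1 at each position in order: 0 ✓, 1 ✓.
At position 2 the labels are {crit1, wait2}, so wait2 → ¬crit1 is false there. This is the first violation.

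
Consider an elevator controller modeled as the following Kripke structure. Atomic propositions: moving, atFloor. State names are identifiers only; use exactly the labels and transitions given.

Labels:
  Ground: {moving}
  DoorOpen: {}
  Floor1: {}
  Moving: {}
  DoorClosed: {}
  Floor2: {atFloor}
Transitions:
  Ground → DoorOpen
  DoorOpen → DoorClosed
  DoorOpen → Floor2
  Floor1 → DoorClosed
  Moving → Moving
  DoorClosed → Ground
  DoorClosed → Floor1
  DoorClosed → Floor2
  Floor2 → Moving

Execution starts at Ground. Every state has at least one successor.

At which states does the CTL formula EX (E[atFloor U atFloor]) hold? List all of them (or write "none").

{DoorOpen, DoorClosed}

States satisfying E[atFloor U atFloor]: {Floor2}.
States satisfying EX (E[atFloor U atFloor]): {DoorOpen, DoorClosed}.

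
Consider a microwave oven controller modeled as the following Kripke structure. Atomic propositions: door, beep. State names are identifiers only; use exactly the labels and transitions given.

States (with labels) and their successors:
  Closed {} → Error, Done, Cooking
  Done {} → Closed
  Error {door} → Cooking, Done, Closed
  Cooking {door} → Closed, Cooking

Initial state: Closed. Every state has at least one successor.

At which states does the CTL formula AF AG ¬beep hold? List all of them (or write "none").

States satisfying AG ¬beep: {Closed, Done, Error, Cooking}.
States satisfying AF AG ¬beep: {Closed, Done, Error, Cooking}.

{Closed, Done, Error, Cooking}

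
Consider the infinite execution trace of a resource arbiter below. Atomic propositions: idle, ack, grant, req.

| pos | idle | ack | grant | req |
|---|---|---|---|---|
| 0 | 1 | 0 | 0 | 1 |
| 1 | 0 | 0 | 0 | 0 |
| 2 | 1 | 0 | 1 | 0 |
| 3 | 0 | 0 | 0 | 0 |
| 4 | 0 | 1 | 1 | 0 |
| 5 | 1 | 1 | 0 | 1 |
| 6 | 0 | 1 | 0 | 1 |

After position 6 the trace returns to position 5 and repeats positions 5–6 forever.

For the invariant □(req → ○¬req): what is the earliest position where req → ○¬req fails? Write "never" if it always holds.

5

Check req → ○¬req at each position in order: 0 ✓, 1 ✓, 2 ✓, 3 ✓, 4 ✓.
At position 5 the labels are {ack, idle, req} and the next position 6 has {ack, req}, so req → ○¬req is false there. This is the first violation.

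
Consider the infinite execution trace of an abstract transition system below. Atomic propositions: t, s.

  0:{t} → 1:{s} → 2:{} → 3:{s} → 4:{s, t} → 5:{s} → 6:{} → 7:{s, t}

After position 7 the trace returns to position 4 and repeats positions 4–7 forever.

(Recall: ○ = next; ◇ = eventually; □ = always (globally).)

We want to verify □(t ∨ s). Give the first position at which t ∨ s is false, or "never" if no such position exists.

Check t ∨ s at each position in order: 0 ✓, 1 ✓.
At position 2 the labels are {}, so t ∨ s is false there. This is the first violation.

2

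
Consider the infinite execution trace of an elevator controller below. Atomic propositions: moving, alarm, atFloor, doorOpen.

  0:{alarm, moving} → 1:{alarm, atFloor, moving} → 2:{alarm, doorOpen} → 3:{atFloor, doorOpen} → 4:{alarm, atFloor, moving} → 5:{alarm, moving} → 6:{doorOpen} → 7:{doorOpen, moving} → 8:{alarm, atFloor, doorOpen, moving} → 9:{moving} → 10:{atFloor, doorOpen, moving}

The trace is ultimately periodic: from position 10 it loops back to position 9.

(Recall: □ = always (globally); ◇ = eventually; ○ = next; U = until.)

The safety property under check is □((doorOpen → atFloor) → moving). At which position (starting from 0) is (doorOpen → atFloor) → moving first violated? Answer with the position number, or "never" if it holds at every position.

Check (doorOpen → atFloor) → moving at each position in order: 0 ✓, 1 ✓, 2 ✓.
At position 3 the labels are {atFloor, doorOpen}, so (doorOpen → atFloor) → moving is false there. This is the first violation.

3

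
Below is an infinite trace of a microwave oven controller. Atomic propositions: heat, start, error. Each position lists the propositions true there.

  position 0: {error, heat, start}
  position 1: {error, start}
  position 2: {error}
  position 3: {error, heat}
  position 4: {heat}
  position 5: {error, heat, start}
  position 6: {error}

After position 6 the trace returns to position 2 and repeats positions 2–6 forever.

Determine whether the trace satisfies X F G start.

The position after 0 is 1; F G start is false there.

No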